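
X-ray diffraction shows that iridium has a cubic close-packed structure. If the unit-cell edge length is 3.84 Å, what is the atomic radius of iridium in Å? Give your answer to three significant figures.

1.36 Å

In an FCC lattice, atoms touch along the face diagonal, so √2·a = 4r.
r = √2·a/4 = 1.4142 × 3.84 / 4 = 1.36 Å.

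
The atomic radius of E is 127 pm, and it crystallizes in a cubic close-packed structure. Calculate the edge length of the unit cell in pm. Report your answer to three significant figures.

In an FCC lattice, atoms touch along the face diagonal, so √2·a = 4r.
a = 4r/√2 = 4 × 127 / 1.4142 = 359 pm.

359 pm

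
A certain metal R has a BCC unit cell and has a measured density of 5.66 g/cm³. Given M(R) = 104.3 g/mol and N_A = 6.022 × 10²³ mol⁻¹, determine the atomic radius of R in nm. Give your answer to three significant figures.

0.171 nm

For a BCC cell (Z = 2), a³ = Z·M/(N_A·ρ) = 2 × 104.3 / (6.022 × 10²³ × 5.660) = 6.120 × 10^-23 cm³, so a = 3.941 × 10^-8 cm = 0.3941 nm.
Atoms touch along the body diagonal, so √3·a = 4r, so r = 0.4330 × a = 0.171 nm.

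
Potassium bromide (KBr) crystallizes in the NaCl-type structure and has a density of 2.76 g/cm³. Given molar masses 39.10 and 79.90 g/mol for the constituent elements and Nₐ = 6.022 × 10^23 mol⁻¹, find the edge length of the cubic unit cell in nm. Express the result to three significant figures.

M(KBr) = 119.0 g/mol; Z = 4 formula units per cell.
a³ = Z·M/(N_A·ρ) = 4 × 119.0 / (6.022 × 10²³ × 2.76) = 2.864 × 10^-22 cm³, so a = 6.592 × 10^-8 cm = 0.659 nm.

0.659 nm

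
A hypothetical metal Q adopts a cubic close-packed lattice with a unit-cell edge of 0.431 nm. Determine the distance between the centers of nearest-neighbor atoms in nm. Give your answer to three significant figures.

In an FCC structure, atoms touch along the face diagonal, so √2·a = 4r; the nearest-neighbor distance equals 2r = 0.7071·a.
d = 0.7071 × 0.431 = 0.305 nm.

0.305 nm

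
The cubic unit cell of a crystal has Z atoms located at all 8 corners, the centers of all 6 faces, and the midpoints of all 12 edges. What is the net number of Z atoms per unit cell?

7

Corner atoms are shared by 8 cells (1/8 each), face atoms by 2 (1/2 each), edge atoms by 4 (1/4 each).
Net atoms = 8 × 1/8 + 6 × 1/2 + 12 × 1/4 = 1 + 3 + 3 = 7.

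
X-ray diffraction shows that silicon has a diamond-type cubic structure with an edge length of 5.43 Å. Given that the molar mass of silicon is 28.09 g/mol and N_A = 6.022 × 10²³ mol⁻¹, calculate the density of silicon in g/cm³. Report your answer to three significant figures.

2.33 g/cm³

A diamond cubic unit cell contains Z = 8 atoms.
Cell volume: a³ = (5.43 Å)³ = (5.430 × 10^-8 cm)³ = 1.601 × 10^-22 cm³.
ρ = Z·M/(N_A·a³) = 8 × 28.09 / (6.022 × 10²³ × 1.601 × 10^-22) = 2.331 g/cm³.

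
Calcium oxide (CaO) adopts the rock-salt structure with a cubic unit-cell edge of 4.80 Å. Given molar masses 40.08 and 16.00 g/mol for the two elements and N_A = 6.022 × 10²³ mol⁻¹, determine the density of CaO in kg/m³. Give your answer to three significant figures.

The rock-salt structure contains Z = 4 formula units per cell; M(CaO) = 40.08 + 16.00 = 56.08 g/mol.
a³ = (4.800 × 10^-8 cm)³ = 1.106 × 10^-22 cm³.
ρ = 4 × 56.08 / (6.022 × 10²³ × 1.106 × 10^-22) = 3.368 g/cm³ = 3370 kg/m³.

3370 kg/m³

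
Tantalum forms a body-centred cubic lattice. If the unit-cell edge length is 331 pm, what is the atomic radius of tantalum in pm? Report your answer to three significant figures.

In a BCC lattice, atoms touch along the body diagonal, so √3·a = 4r.
r = √3·a/4 = 1.7321 × 331 / 4 = 143 pm.

143 pm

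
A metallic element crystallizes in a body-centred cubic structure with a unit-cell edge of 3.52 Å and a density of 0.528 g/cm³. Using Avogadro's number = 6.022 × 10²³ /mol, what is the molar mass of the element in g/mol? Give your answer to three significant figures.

6.93 g/mol

A BCC cell has Z = 2 atoms; a = 3.520 × 10^-8 cm.
M = ρ·N_A·a³/Z = 0.528 × 6.022 × 10²³ × 4.361 × 10^-23 / 2 = 6.93 g/mol.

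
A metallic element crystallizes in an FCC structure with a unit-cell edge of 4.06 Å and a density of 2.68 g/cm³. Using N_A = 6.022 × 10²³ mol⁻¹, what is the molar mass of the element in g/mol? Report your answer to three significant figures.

27.0 g/mol

An FCC cell has Z = 4 atoms; a = 4.060 × 10^-8 cm.
M = ρ·N_A·a³/Z = 2.68 × 6.022 × 10²³ × 6.692 × 10^-23 / 4 = 27.0 g/mol.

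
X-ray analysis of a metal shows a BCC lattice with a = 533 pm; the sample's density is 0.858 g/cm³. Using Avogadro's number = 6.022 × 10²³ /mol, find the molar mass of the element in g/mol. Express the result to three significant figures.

39.1 g/mol

A BCC cell has Z = 2 atoms; a = 5.330 × 10^-8 cm.
M = ρ·N_A·a³/Z = 0.858 × 6.022 × 10²³ × 1.514 × 10^-22 / 2 = 39.1 g/mol.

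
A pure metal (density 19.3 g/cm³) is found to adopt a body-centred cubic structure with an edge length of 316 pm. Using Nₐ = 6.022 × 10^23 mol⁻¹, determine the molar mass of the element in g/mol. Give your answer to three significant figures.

183 g/mol

A BCC cell has Z = 2 atoms; a = 3.160 × 10^-8 cm.
M = ρ·N_A·a³/Z = 19.3 × 6.022 × 10²³ × 3.155 × 10^-23 / 2 = 183 g/mol.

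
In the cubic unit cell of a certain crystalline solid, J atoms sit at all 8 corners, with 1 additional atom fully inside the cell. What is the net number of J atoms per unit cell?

2

Corner atoms are shared by 8 cells (1/8 each), interior atoms are unshared.
Net atoms = 8 × 1/8 + 1 = 1 + 1 = 2.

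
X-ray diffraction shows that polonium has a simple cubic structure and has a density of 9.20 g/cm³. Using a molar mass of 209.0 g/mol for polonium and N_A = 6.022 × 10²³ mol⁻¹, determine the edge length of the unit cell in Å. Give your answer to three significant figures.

With Z = 1 atom per simple cubic cell, a³ = Z·M/(N_A·ρ) = 1 × 209.0 / (6.022 × 10²³ × 9.200 g/cm³) = 3.772 × 10^-23 cm³.
a = (3.772 × 10^-23)^(1/3) = 3.354 × 10^-8 cm = 3.35 Å.

3.35 Å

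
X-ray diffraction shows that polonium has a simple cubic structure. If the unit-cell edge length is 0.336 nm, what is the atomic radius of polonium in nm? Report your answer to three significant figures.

In a simple cubic lattice, atoms touch along the cell edge, so a = 2r.
r = a/2 = 0.336/2 = 0.168 nm.

0.168 nm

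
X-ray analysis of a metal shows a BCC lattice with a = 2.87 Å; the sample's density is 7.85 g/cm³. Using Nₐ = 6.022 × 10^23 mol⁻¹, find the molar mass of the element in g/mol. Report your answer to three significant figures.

A BCC cell has Z = 2 atoms; a = 2.870 × 10^-8 cm.
M = ρ·N_A·a³/Z = 7.85 × 6.022 × 10²³ × 2.364 × 10^-23 / 2 = 55.9 g/mol.

55.9 g/mol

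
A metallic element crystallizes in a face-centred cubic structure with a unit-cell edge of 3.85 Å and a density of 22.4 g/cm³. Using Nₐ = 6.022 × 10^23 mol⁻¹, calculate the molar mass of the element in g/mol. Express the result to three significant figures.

192 g/mol

An FCC cell has Z = 4 atoms; a = 3.850 × 10^-8 cm.
M = ρ·N_A·a³/Z = 22.4 × 6.022 × 10²³ × 5.707 × 10^-23 / 4 = 192 g/mol.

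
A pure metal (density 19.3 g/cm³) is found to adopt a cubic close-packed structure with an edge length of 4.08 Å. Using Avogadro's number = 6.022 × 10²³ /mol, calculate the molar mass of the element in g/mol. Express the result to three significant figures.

197 g/mol

An FCC cell has Z = 4 atoms; a = 4.080 × 10^-8 cm.
M = ρ·N_A·a³/Z = 19.3 × 6.022 × 10²³ × 6.792 × 10^-23 / 4 = 197 g/mol.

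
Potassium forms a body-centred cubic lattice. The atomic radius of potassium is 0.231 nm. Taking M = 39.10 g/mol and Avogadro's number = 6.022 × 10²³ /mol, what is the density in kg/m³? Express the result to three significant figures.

In a BCC lattice, atoms touch along the body diagonal, so √3·a = 4r, giving a = 0.5335 nm = 5.335 × 10^-8 cm.
With Z = 2, ρ = Z·M/(N_A·a³) = 2 × 39.10 / (6.022 × 10²³ × 1.518 × 10^-22) = 0.8553 g/cm³ = 855 kg/m³.

855 kg/m³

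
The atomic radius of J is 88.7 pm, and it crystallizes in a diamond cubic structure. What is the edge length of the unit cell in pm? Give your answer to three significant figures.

In a diamond cubic lattice, nearest neighbors lie along the body diagonal with √3·a = 8r.
a = 8r/√3 = 8 × 88.7 / 1.7321 = 410 pm.

410 pm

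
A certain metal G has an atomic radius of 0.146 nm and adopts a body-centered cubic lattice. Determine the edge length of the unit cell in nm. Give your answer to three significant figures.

0.337 nm

In a BCC lattice, atoms touch along the body diagonal, so √3·a = 4r.
a = 4r/√3 = 4 × 0.146 / 1.7321 = 0.337 nm.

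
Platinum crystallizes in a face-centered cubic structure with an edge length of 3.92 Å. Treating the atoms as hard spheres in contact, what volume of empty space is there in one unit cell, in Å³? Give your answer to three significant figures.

In an FCC lattice atoms touch along the face diagonal, so √2·a = 4r, so r = 0.3536a = 1.386 Å.
V_cell = a³ = 60.24 Å³; V_atoms = 4 × (4/3)πr³ = 44.60 Å³.
Empty space = 60.24 − 44.60 = 15.6 Å³.

15.6 Å³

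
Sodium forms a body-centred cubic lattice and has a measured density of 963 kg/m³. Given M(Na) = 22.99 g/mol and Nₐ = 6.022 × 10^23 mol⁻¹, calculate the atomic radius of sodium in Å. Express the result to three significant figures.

1.86 Å

For a BCC cell (Z = 2), a³ = Z·M/(N_A·ρ) = 2 × 22.99 / (6.022 × 10²³ × 0.9630) = 7.929 × 10^-23 cm³, so a = 4.296 × 10^-8 cm = 4.296 Å.
Atoms touch along the body diagonal, so √3·a = 4r, so r = 0.4330 × a = 1.86 Å.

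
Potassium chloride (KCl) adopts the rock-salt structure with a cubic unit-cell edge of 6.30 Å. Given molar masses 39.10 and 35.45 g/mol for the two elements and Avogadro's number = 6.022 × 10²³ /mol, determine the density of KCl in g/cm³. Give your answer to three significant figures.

The rock-salt structure contains Z = 4 formula units per cell; M(KCl) = 39.10 + 35.45 = 74.55 g/mol.
a³ = (6.300 × 10^-8 cm)³ = 2.500 × 10^-22 cm³.
ρ = 4 × 74.55 / (6.022 × 10²³ × 2.500 × 10^-22) = 1.980 g/cm³.

1.98 g/cm³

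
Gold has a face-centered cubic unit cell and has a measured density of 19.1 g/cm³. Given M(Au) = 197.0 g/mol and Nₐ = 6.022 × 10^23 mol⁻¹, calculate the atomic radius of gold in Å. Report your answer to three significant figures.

1.45 Å

For an FCC cell (Z = 4), a³ = Z·M/(N_A·ρ) = 4 × 197.0 / (6.022 × 10²³ × 19.10) = 6.851 × 10^-23 cm³, so a = 4.092 × 10^-8 cm = 4.092 Å.
Atoms touch along the face diagonal, so √2·a = 4r, so r = 0.3536 × a = 1.45 Å.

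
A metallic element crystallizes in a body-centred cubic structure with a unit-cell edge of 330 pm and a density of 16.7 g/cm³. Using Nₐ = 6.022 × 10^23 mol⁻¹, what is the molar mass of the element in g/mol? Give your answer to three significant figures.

A BCC cell has Z = 2 atoms; a = 3.300 × 10^-8 cm.
M = ρ·N_A·a³/Z = 16.7 × 6.022 × 10²³ × 3.594 × 10^-23 / 2 = 181 g/mol.

181 g/mol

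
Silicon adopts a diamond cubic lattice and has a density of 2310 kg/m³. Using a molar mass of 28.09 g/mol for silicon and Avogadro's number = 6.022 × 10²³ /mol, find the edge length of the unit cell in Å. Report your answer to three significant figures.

5.45 Å

With Z = 8 atoms per diamond cubic cell, a³ = Z·M/(N_A·ρ) = 8 × 28.09 / (6.022 × 10²³ × 2.310 g/cm³) = 1.615 × 10^-22 cm³.
a = (1.615 × 10^-22)^(1/3) = 5.446 × 10^-8 cm = 5.45 Å.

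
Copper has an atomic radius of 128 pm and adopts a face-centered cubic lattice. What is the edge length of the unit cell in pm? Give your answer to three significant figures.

In an FCC lattice, atoms touch along the face diagonal, so √2·a = 4r.
a = 4r/√2 = 4 × 128 / 1.4142 = 362 pm.

362 pm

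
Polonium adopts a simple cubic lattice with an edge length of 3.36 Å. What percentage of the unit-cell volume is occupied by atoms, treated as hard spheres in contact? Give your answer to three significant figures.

52.4%

In a simple cubic lattice atoms touch along the cell edge, so a = 2r, so r = 0.5000a = 1.680 Å.
Packing fraction = Z·(4/3)πr³ / a³ = 1 × (4/3)π × (1.680)³ / (3.36)³ = 0.5236 = 52.4%.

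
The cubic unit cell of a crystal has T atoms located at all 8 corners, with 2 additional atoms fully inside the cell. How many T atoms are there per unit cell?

3

Corner atoms are shared by 8 cells (1/8 each), interior atoms are unshared.
Net atoms = 8 × 1/8 + 2 = 1 + 2 = 3.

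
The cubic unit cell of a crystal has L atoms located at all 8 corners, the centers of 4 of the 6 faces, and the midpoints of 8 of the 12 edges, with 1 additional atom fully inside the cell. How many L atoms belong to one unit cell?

Corner atoms are shared by 8 cells (1/8 each), face atoms by 2 (1/2 each), edge atoms by 4 (1/4 each), interior atoms are unshared.
Net atoms = 8 × 1/8 + 4 × 1/2 + 8 × 1/4 + 1 = 1 + 2 + 2 + 1 = 6.

6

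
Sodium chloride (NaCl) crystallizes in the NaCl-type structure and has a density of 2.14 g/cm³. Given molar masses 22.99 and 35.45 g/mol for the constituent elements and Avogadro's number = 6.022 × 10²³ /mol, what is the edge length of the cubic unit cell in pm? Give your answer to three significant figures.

566 pm

M(NaCl) = 58.44 g/mol; Z = 4 formula units per cell.
a³ = Z·M/(N_A·ρ) = 4 × 58.44 / (6.022 × 10²³ × 2.14) = 1.814 × 10^-22 cm³, so a = 5.661 × 10^-8 cm = 566 pm.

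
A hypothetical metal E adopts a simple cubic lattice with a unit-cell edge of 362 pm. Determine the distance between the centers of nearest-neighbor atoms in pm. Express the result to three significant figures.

362 pm

In a simple cubic structure, atoms touch along the cell edge, so a = 2r; the nearest-neighbor distance equals 2r = 1.000·a.
d = 1.000 × 362 = 362 pm.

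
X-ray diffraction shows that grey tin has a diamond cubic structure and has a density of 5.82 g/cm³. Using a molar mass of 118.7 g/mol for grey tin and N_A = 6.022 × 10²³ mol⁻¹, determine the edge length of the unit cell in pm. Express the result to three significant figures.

647 pm

With Z = 8 atoms per diamond cubic cell, a³ = Z·M/(N_A·ρ) = 8 × 118.7 / (6.022 × 10²³ × 5.820 g/cm³) = 2.709 × 10^-22 cm³.
a = (2.709 × 10^-22)^(1/3) = 6.471 × 10^-8 cm = 647 pm.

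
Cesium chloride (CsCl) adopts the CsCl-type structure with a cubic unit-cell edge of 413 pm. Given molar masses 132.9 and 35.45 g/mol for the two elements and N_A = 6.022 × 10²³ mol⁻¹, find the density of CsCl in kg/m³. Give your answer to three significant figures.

3970 kg/m³

The CsCl-type structure contains Z = 1 formula unit per cell; M(CsCl) = 132.9 + 35.45 = 168.35 g/mol.
a³ = (4.130 × 10^-8 cm)³ = 7.044 × 10^-23 cm³.
ρ = 1 × 168.35 / (6.022 × 10²³ × 7.044 × 10^-23) = 3.968 g/cm³ = 3970 kg/m³.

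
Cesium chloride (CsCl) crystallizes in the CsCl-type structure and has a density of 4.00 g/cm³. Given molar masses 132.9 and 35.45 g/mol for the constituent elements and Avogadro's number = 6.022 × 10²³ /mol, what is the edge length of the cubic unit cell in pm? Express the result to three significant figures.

M(CsCl) = 168.35 g/mol; Z = 1 formula unit per cell.
a³ = Z·M/(N_A·ρ) = 1 × 168.35 / (6.022 × 10²³ × 4.00) = 6.989 × 10^-23 cm³, so a = 4.119 × 10^-8 cm = 412 pm.

412 pm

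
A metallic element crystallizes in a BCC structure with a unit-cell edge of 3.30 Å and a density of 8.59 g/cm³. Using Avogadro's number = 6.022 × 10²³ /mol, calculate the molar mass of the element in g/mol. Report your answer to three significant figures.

A BCC cell has Z = 2 atoms; a = 3.300 × 10^-8 cm.
M = ρ·N_A·a³/Z = 8.59 × 6.022 × 10²³ × 3.594 × 10^-23 / 2 = 92.9 g/mol.

92.9 g/mol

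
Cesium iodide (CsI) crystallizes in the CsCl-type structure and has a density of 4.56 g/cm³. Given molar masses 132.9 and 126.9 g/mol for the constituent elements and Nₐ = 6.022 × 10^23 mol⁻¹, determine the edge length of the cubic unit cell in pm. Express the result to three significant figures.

456 pm

M(CsI) = 259.8 g/mol; Z = 1 formula unit per cell.
a³ = Z·M/(N_A·ρ) = 1 × 259.8 / (6.022 × 10²³ × 4.56) = 9.461 × 10^-23 cm³, so a = 4.557 × 10^-8 cm = 456 pm.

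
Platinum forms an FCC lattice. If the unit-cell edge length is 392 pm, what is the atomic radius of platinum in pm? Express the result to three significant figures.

139 pm

In an FCC lattice, atoms touch along the face diagonal, so √2·a = 4r.
r = √2·a/4 = 1.4142 × 392 / 4 = 139 pm.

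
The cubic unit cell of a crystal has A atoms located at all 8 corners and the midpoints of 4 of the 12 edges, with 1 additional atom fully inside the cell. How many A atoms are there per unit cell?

3

Corner atoms are shared by 8 cells (1/8 each), edge atoms by 4 (1/4 each), interior atoms are unshared.
Net atoms = 8 × 1/8 + 4 × 1/4 + 1 = 1 + 1 + 1 = 3.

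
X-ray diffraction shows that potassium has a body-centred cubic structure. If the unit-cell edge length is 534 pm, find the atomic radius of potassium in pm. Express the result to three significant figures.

In a BCC lattice, atoms touch along the body diagonal, so √3·a = 4r.
r = √3·a/4 = 1.7321 × 534 / 4 = 231 pm.

231 pm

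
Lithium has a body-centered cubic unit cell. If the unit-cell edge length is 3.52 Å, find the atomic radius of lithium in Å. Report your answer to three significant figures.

In a BCC lattice, atoms touch along the body diagonal, so √3·a = 4r.
r = √3·a/4 = 1.7321 × 3.52 / 4 = 1.52 Å.

1.52 Å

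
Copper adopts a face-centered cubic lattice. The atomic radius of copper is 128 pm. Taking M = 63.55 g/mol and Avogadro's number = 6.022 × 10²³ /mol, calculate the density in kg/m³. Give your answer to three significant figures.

8900 kg/m³

In an FCC lattice, atoms touch along the face diagonal, so √2·a = 4r, giving a = 362.0 pm = 3.620 × 10^-8 cm.
With Z = 4, ρ = Z·M/(N_A·a³) = 4 × 63.55 / (6.022 × 10²³ × 4.745 × 10^-23) = 8.895 g/cm³ = 8900 kg/m³.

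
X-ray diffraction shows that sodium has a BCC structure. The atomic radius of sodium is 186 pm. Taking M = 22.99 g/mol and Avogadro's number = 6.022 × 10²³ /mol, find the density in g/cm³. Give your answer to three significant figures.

0.963 g/cm³

In a BCC lattice, atoms touch along the body diagonal, so √3·a = 4r, giving a = 429.5 pm = 4.295 × 10^-8 cm.
With Z = 2, ρ = Z·M/(N_A·a³) = 2 × 22.99 / (6.022 × 10²³ × 7.926 × 10^-23) = 0.9634 g/cm³.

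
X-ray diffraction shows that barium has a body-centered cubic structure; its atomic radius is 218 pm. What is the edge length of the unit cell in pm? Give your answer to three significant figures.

503 pm

In a BCC lattice, atoms touch along the body diagonal, so √3·a = 4r.
a = 4r/√3 = 4 × 218 / 1.7321 = 503 pm.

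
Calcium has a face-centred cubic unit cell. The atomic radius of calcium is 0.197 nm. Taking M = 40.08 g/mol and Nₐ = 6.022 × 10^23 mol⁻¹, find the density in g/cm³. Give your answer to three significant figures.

In an FCC lattice, atoms touch along the face diagonal, so √2·a = 4r, giving a = 0.5572 nm = 5.572 × 10^-8 cm.
With Z = 4, ρ = Z·M/(N_A·a³) = 4 × 40.08 / (6.022 × 10²³ × 1.730 × 10^-22) = 1.539 g/cm³.

1.54 g/cm³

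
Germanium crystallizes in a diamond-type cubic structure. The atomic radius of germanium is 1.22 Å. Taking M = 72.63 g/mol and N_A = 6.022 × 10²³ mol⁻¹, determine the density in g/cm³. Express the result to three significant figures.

In a diamond cubic lattice, nearest neighbors lie along the body diagonal with √3·a = 8r, giving a = 5.635 Å = 5.635 × 10^-8 cm.
With Z = 8, ρ = Z·M/(N_A·a³) = 8 × 72.63 / (6.022 × 10²³ × 1.789 × 10^-22) = 5.393 g/cm³.

5.39 g/cm³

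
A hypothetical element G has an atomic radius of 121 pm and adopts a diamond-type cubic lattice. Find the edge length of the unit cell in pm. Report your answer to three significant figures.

559 pm

In a diamond cubic lattice, nearest neighbors lie along the body diagonal with √3·a = 8r.
a = 8r/√3 = 8 × 121 / 1.7321 = 559 pm.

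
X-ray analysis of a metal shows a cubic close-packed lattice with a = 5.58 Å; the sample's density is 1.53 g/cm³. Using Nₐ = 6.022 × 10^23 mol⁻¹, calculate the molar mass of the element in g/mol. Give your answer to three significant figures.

40.0 g/mol

An FCC cell has Z = 4 atoms; a = 5.580 × 10^-8 cm.
M = ρ·N_A·a³/Z = 1.53 × 6.022 × 10²³ × 1.737 × 10^-22 / 4 = 40.0 g/mol.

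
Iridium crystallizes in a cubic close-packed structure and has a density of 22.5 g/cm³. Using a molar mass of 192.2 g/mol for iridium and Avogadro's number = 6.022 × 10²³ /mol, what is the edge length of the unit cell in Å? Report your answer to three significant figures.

3.84 Å

With Z = 4 atoms per FCC cell, a³ = Z·M/(N_A·ρ) = 4 × 192.2 / (6.022 × 10²³ × 22.50 g/cm³) = 5.674 × 10^-23 cm³.
a = (5.674 × 10^-23)^(1/3) = 3.843 × 10^-8 cm = 3.84 Å.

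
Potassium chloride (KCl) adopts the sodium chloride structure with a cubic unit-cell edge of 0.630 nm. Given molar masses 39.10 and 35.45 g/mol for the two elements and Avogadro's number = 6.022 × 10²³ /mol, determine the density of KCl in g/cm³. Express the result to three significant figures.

1.98 g/cm³

The sodium chloride structure contains Z = 4 formula units per cell; M(KCl) = 39.10 + 35.45 = 74.55 g/mol.
a³ = (6.300 × 10^-8 cm)³ = 2.500 × 10^-22 cm³.
ρ = 4 × 74.55 / (6.022 × 10²³ × 2.500 × 10^-22) = 1.980 g/cm³.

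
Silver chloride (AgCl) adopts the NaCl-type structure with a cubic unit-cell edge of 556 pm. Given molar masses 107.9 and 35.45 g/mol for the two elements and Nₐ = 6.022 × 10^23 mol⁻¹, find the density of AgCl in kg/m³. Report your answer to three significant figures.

The NaCl-type structure contains Z = 4 formula units per cell; M(AgCl) = 107.9 + 35.45 = 143.35 g/mol.
a³ = (5.560 × 10^-8 cm)³ = 1.719 × 10^-22 cm³.
ρ = 4 × 143.35 / (6.022 × 10²³ × 1.719 × 10^-22) = 5.540 g/cm³ = 5540 kg/m³.

5540 kg/m³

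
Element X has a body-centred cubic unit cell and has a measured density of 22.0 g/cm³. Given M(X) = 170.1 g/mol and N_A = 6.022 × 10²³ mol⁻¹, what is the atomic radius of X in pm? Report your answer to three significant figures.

128 pm

For a BCC cell (Z = 2), a³ = Z·M/(N_A·ρ) = 2 × 170.1 / (6.022 × 10²³ × 22.00) = 2.568 × 10^-23 cm³, so a = 2.950 × 10^-8 cm = 295.0 pm.
Atoms touch along the body diagonal, so √3·a = 4r, so r = 0.4330 × a = 128 pm.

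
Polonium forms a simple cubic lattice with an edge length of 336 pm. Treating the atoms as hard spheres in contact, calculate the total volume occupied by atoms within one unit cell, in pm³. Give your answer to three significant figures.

1.99 × 10^7 pm³

In a simple cubic lattice atoms touch along the cell edge, so a = 2r, so r = 0.5000a = 168.0 pm.
V_atoms = Z × (4/3)πr³ = 1 × (4/3)π × (168.0)³ = 1.99 × 10^7 pm³.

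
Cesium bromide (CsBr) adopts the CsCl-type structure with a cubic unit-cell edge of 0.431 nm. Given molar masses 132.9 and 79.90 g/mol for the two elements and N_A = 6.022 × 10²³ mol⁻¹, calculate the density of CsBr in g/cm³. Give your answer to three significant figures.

The CsCl-type structure contains Z = 1 formula unit per cell; M(CsBr) = 132.9 + 79.90 = 212.8 g/mol.
a³ = (4.310 × 10^-8 cm)³ = 8.006 × 10^-23 cm³.
ρ = 1 × 212.8 / (6.022 × 10²³ × 8.006 × 10^-23) = 4.414 g/cm³.

4.41 g/cm³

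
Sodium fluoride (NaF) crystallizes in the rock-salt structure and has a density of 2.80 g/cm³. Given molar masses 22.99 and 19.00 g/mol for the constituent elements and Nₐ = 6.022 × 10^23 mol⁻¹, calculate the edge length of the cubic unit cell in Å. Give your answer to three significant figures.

4.64 Å

M(NaF) = 41.99 g/mol; Z = 4 formula units per cell.
a³ = Z·M/(N_A·ρ) = 4 × 41.99 / (6.022 × 10²³ × 2.80) = 9.961 × 10^-23 cm³, so a = 4.636 × 10^-8 cm = 4.64 Å.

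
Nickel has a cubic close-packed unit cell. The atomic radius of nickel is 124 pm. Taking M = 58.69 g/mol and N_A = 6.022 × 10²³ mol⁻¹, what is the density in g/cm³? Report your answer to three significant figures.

In an FCC lattice, atoms touch along the face diagonal, so √2·a = 4r, giving a = 350.7 pm = 3.507 × 10^-8 cm.
With Z = 4, ρ = Z·M/(N_A·a³) = 4 × 58.69 / (6.022 × 10²³ × 4.314 × 10^-23) = 9.036 g/cm³.

9.04 g/cm³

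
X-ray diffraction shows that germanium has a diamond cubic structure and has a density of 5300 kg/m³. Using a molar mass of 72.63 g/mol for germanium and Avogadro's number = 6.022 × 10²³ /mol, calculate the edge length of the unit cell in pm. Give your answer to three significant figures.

With Z = 8 atoms per diamond cubic cell, a³ = Z·M/(N_A·ρ) = 8 × 72.63 / (6.022 × 10²³ × 5.300 g/cm³) = 1.820 × 10^-22 cm³.
a = (1.820 × 10^-22)^(1/3) = 5.668 × 10^-8 cm = 567 pm.

567 pm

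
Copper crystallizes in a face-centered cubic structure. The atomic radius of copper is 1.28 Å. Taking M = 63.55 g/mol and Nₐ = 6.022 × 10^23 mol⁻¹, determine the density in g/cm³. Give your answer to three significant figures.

8.90 g/cm³

In an FCC lattice, atoms touch along the face diagonal, so √2·a = 4r, giving a = 3.620 Å = 3.620 × 10^-8 cm.
With Z = 4, ρ = Z·M/(N_A·a³) = 4 × 63.55 / (6.022 × 10²³ × 4.745 × 10^-23) = 8.895 g/cm³.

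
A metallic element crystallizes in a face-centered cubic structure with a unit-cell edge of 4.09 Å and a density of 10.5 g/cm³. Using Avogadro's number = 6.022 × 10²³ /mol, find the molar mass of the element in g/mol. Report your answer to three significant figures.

An FCC cell has Z = 4 atoms; a = 4.090 × 10^-8 cm.
M = ρ·N_A·a³/Z = 10.5 × 6.022 × 10²³ × 6.842 × 10^-23 / 4 = 108 g/mol.

108 g/mol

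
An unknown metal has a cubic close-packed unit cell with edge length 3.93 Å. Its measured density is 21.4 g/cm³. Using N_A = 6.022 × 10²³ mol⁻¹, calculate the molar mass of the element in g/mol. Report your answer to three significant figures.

An FCC cell has Z = 4 atoms; a = 3.930 × 10^-8 cm.
M = ρ·N_A·a³/Z = 21.4 × 6.022 × 10²³ × 6.070 × 10^-23 / 4 = 196 g/mol.

196 g/mol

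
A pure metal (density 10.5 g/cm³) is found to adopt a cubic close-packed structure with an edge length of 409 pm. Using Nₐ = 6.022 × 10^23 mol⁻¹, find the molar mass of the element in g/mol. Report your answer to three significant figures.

An FCC cell has Z = 4 atoms; a = 4.090 × 10^-8 cm.
M = ρ·N_A·a³/Z = 10.5 × 6.022 × 10²³ × 6.842 × 10^-23 / 4 = 108 g/mol.

108 g/mol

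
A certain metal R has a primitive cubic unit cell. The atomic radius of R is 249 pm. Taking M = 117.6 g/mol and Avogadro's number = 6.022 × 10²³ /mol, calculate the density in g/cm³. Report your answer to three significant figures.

1.58 g/cm³

In a simple cubic lattice, atoms touch along the cell edge, so a = 2r, giving a = 498.0 pm = 4.980 × 10^-8 cm.
With Z = 1, ρ = Z·M/(N_A·a³) = 1 × 117.6 / (6.022 × 10²³ × 1.235 × 10^-22) = 1.581 g/cm³.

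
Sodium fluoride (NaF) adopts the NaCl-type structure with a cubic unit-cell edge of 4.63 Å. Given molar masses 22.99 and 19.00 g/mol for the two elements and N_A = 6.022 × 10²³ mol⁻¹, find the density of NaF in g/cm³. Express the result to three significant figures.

The NaCl-type structure contains Z = 4 formula units per cell; M(NaF) = 22.99 + 19.00 = 41.99 g/mol.
a³ = (4.630 × 10^-8 cm)³ = 9.925 × 10^-23 cm³.
ρ = 4 × 41.99 / (6.022 × 10²³ × 9.925 × 10^-23) = 2.810 g/cm³.

2.81 g/cm³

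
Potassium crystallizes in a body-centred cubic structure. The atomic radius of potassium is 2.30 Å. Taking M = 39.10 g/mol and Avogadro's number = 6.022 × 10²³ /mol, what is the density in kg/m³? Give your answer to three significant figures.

867 kg/m³

In a BCC lattice, atoms touch along the body diagonal, so √3·a = 4r, giving a = 5.312 Å = 5.312 × 10^-8 cm.
With Z = 2, ρ = Z·M/(N_A·a³) = 2 × 39.10 / (6.022 × 10²³ × 1.499 × 10^-22) = 0.8665 g/cm³ = 867 kg/m³.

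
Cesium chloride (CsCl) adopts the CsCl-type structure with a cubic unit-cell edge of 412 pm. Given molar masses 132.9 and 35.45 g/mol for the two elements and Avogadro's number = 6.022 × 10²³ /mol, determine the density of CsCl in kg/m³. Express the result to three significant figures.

The CsCl-type structure contains Z = 1 formula unit per cell; M(CsCl) = 132.9 + 35.45 = 168.35 g/mol.
a³ = (4.120 × 10^-8 cm)³ = 6.993 × 10^-23 cm³.
ρ = 1 × 168.35 / (6.022 × 10²³ × 6.993 × 10^-23) = 3.997 g/cm³ = 4000 kg/m³.

4000 kg/m³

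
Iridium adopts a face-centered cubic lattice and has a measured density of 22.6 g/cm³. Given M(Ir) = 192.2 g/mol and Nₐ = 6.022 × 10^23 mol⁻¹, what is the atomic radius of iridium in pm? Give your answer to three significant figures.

For an FCC cell (Z = 4), a³ = Z·M/(N_A·ρ) = 4 × 192.2 / (6.022 × 10²³ × 22.60) = 5.649 × 10^-23 cm³, so a = 3.837 × 10^-8 cm = 383.7 pm.
Atoms touch along the face diagonal, so √2·a = 4r, so r = 0.3536 × a = 136 pm.

136 pm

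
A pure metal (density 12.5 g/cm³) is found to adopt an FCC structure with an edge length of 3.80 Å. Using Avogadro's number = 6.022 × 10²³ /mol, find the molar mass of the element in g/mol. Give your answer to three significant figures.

An FCC cell has Z = 4 atoms; a = 3.800 × 10^-8 cm.
M = ρ·N_A·a³/Z = 12.5 × 6.022 × 10²³ × 5.487 × 10^-23 / 4 = 103 g/mol.

103 g/mol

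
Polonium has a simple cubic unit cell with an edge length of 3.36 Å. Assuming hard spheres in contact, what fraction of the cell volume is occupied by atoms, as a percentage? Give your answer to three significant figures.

52.4%

In a simple cubic lattice atoms touch along the cell edge, so a = 2r, so r = 0.5000a = 1.680 Å.
Packing fraction = Z·(4/3)πr³ / a³ = 1 × (4/3)π × (1.680)³ / (3.36)³ = 0.5236 = 52.4%.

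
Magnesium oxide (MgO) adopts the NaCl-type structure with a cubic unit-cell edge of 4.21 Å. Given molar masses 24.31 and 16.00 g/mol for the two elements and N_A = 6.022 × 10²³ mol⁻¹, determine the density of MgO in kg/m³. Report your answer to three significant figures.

3590 kg/m³

The NaCl-type structure contains Z = 4 formula units per cell; M(MgO) = 24.31 + 16.00 = 40.31 g/mol.
a³ = (4.210 × 10^-8 cm)³ = 7.462 × 10^-23 cm³.
ρ = 4 × 40.31 / (6.022 × 10²³ × 7.462 × 10^-23) = 3.588 g/cm³ = 3590 kg/m³.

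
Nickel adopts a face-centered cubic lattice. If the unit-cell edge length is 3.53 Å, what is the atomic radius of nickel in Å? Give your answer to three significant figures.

In an FCC lattice, atoms touch along the face diagonal, so √2·a = 4r.
r = √2·a/4 = 1.4142 × 3.53 / 4 = 1.25 Å.

1.25 Å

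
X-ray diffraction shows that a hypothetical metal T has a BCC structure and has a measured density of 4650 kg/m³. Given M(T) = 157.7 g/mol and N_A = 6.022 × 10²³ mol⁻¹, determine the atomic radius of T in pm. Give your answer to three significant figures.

209 pm

For a BCC cell (Z = 2), a³ = Z·M/(N_A·ρ) = 2 × 157.7 / (6.022 × 10²³ × 4.650) = 1.126 × 10^-22 cm³, so a = 4.829 × 10^-8 cm = 482.9 pm.
Atoms touch along the body diagonal, so √3·a = 4r, so r = 0.4330 × a = 209 pm.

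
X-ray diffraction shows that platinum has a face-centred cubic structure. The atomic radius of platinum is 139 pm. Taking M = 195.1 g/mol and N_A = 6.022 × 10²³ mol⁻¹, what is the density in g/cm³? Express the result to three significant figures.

In an FCC lattice, atoms touch along the face diagonal, so √2·a = 4r, giving a = 393.2 pm = 3.932 × 10^-8 cm.
With Z = 4, ρ = Z·M/(N_A·a³) = 4 × 195.1 / (6.022 × 10²³ × 6.077 × 10^-23) = 21.33 g/cm³.

21.3 g/cm³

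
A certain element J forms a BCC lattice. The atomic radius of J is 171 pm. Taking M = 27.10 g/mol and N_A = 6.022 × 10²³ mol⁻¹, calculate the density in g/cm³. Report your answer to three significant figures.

In a BCC lattice, atoms touch along the body diagonal, so √3·a = 4r, giving a = 394.9 pm = 3.949 × 10^-8 cm.
With Z = 2, ρ = Z·M/(N_A·a³) = 2 × 27.10 / (6.022 × 10²³ × 6.159 × 10^-23) = 1.461 g/cm³.

1.46 g/cm³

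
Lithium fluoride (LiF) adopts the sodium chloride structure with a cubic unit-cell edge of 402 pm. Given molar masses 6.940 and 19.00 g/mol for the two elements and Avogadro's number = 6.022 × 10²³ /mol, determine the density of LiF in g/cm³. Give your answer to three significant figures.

2.65 g/cm³

The sodium chloride structure contains Z = 4 formula units per cell; M(LiF) = 6.940 + 19.00 = 25.94 g/mol.
a³ = (4.020 × 10^-8 cm)³ = 6.496 × 10^-23 cm³.
ρ = 4 × 25.94 / (6.022 × 10²³ × 6.496 × 10^-23) = 2.652 g/cm³.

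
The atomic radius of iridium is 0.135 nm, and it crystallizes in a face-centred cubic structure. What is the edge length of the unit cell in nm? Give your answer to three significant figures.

0.382 nm

In an FCC lattice, atoms touch along the face diagonal, so √2·a = 4r.
a = 4r/√2 = 4 × 0.135 / 1.4142 = 0.382 nm.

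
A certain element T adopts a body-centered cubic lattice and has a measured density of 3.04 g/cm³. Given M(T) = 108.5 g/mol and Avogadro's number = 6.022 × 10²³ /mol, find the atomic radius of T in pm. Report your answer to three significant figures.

213 pm

For a BCC cell (Z = 2), a³ = Z·M/(N_A·ρ) = 2 × 108.5 / (6.022 × 10²³ × 3.040) = 1.185 × 10^-22 cm³, so a = 4.912 × 10^-8 cm = 491.2 pm.
Atoms touch along the body diagonal, so √3·a = 4r, so r = 0.4330 × a = 213 pm.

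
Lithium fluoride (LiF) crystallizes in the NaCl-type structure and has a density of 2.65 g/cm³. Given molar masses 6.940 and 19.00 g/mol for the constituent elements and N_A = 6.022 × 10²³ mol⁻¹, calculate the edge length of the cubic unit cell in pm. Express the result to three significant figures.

M(LiF) = 25.94 g/mol; Z = 4 formula units per cell.
a³ = Z·M/(N_A·ρ) = 4 × 25.94 / (6.022 × 10²³ × 2.65) = 6.502 × 10^-23 cm³, so a = 4.021 × 10^-8 cm = 402 pm.

402 pm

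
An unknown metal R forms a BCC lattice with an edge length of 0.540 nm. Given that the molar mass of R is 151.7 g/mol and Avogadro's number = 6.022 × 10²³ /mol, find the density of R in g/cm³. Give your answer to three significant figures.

A BCC unit cell contains Z = 2 atoms.
Cell volume: a³ = (0.540 nm)³ = (5.400 × 10^-8 cm)³ = 1.575 × 10^-22 cm³.
ρ = Z·M/(N_A·a³) = 2 × 151.7 / (6.022 × 10²³ × 1.575 × 10^-22) = 3.200 g/cm³.

3.20 g/cm³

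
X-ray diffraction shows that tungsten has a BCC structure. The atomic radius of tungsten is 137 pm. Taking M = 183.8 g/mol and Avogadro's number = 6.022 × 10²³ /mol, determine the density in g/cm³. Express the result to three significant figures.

In a BCC lattice, atoms touch along the body diagonal, so √3·a = 4r, giving a = 316.4 pm = 3.164 × 10^-8 cm.
With Z = 2, ρ = Z·M/(N_A·a³) = 2 × 183.8 / (6.022 × 10²³ × 3.167 × 10^-23) = 19.27 g/cm³.

19.3 g/cm³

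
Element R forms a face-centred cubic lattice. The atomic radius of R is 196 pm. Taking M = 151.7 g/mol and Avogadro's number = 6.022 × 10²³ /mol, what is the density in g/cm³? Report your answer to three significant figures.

5.91 g/cm³

In an FCC lattice, atoms touch along the face diagonal, so √2·a = 4r, giving a = 554.4 pm = 5.544 × 10^-8 cm.
With Z = 4, ρ = Z·M/(N_A·a³) = 4 × 151.7 / (6.022 × 10²³ × 1.704 × 10^-22) = 5.914 g/cm³.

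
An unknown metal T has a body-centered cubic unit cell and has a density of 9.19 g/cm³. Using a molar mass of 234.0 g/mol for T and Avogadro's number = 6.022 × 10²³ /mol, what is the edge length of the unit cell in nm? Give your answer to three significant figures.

0.439 nm

With Z = 2 atoms per BCC cell, a³ = Z·M/(N_A·ρ) = 2 × 234.0 / (6.022 × 10²³ × 9.190 g/cm³) = 8.456 × 10^-23 cm³.
a = (8.456 × 10^-23)^(1/3) = 4.389 × 10^-8 cm = 0.439 nm.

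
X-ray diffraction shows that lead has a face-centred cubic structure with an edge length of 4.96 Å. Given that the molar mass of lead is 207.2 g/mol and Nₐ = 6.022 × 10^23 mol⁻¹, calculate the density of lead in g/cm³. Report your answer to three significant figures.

An FCC unit cell contains Z = 4 atoms.
Cell volume: a³ = (4.96 Å)³ = (4.960 × 10^-8 cm)³ = 1.220 × 10^-22 cm³.
ρ = Z·M/(N_A·a³) = 4 × 207.2 / (6.022 × 10²³ × 1.220 × 10^-22) = 11.28 g/cm³.

11.3 g/cm³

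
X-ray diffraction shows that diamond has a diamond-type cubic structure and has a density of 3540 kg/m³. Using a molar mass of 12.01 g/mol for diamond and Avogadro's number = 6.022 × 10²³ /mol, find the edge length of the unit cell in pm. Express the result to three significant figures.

With Z = 8 atoms per diamond cubic cell, a³ = Z·M/(N_A·ρ) = 8 × 12.01 / (6.022 × 10²³ × 3.540 g/cm³) = 4.507 × 10^-23 cm³.
a = (4.507 × 10^-23)^(1/3) = 3.559 × 10^-8 cm = 356 pm.

356 pm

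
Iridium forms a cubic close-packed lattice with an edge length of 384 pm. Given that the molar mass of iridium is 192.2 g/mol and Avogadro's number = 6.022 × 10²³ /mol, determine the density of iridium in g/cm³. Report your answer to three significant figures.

An FCC unit cell contains Z = 4 atoms.
Cell volume: a³ = (384 pm)³ = (3.840 × 10^-8 cm)³ = 5.662 × 10^-23 cm³.
ρ = Z·M/(N_A·a³) = 4 × 192.2 / (6.022 × 10²³ × 5.662 × 10^-23) = 22.55 g/cm³.

22.5 g/cm³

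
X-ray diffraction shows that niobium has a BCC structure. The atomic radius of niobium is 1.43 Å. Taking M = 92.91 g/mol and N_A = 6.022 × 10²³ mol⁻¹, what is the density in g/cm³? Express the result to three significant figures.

8.57 g/cm³

In a BCC lattice, atoms touch along the body diagonal, so √3·a = 4r, giving a = 3.302 Å = 3.302 × 10^-8 cm.
With Z = 2, ρ = Z·M/(N_A·a³) = 2 × 92.91 / (6.022 × 10²³ × 3.602 × 10^-23) = 8.567 g/cm³.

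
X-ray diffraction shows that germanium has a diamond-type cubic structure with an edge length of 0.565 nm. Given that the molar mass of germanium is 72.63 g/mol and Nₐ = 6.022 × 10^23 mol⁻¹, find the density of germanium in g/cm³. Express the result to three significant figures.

A diamond cubic unit cell contains Z = 8 atoms.
Cell volume: a³ = (0.565 nm)³ = (5.650 × 10^-8 cm)³ = 1.804 × 10^-22 cm³.
ρ = Z·M/(N_A·a³) = 8 × 72.63 / (6.022 × 10²³ × 1.804 × 10^-22) = 5.350 g/cm³.

5.35 g/cm³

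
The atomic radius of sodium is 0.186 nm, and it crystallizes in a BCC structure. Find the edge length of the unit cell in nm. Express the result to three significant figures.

In a BCC lattice, atoms touch along the body diagonal, so √3·a = 4r.
a = 4r/√3 = 4 × 0.186 / 1.7321 = 0.430 nm.

0.430 nm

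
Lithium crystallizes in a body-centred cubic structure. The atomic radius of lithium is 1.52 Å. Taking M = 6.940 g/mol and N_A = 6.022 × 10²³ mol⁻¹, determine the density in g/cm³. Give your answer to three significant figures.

In a BCC lattice, atoms touch along the body diagonal, so √3·a = 4r, giving a = 3.510 Å = 3.510 × 10^-8 cm.
With Z = 2, ρ = Z·M/(N_A·a³) = 2 × 6.940 / (6.022 × 10²³ × 4.325 × 10^-23) = 0.5329 g/cm³.

0.533 g/cm³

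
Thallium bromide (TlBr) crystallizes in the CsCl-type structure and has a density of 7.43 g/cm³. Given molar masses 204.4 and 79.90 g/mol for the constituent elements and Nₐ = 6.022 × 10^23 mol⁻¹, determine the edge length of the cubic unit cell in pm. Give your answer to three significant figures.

399 pm

M(TlBr) = 284.3 g/mol; Z = 1 formula unit per cell.
a³ = Z·M/(N_A·ρ) = 1 × 284.3 / (6.022 × 10²³ × 7.43) = 6.354 × 10^-23 cm³, so a = 3.990 × 10^-8 cm = 399 pm.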